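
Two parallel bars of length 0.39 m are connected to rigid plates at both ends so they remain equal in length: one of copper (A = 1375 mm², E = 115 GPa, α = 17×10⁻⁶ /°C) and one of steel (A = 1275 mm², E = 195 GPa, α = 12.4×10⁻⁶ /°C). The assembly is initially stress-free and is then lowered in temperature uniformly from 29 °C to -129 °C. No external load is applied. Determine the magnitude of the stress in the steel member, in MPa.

σ ≈ 55.1 MPa (compressive)

Equilibrium of a rigid end plate with no external load gives equal and opposite internal forces ±P in the two members. Since α_{copper} > α_{steel}, cooling drives the copper into tension and the steel into compression.
Setting the final lengths equal and cancelling L: (α₁ − α₂)ΔT = P/(A₁E₁) + P/(A₂E₂).
|α₁ − α₂|·ΔT = 4.6×10⁻⁶ × 158 = 0.0007268.
1/(A₁E₁) + 1/(A₂E₂) = 1/(1375×115×10³) + 1/(1275×195×10³) = 1.035×10⁻⁸ N⁻¹.
So P = 0.0007268 / 1.035×10⁻⁸ = 70.25 kN.
σ_{steel} = P/A₂ = 70250/1275 = 55.1 MPa, compressive.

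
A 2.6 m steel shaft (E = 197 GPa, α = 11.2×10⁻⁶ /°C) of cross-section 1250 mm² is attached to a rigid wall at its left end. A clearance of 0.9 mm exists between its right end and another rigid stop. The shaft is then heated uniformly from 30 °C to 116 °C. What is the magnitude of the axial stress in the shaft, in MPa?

σ ≈ 122 MPa (compressive)

Unrestrained expansion: δ_free = αΔT L = 11.2×10⁻⁶ × 86 × 2600 = 2.504 mm.
After closing the 0.9 mm clearance, 2.504 − 0.9 = 1.604 mm of expansion remains to be suppressed by the wall.
Compatibility: PL/(AE) = 1.604 mm, so σ = P/A = E × (1.604/2600) = 121.6 MPa.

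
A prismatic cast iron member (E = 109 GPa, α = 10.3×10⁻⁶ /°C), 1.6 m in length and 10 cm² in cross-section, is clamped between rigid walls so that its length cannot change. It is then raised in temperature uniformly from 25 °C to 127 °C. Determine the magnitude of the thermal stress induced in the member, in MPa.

σ ≈ 115 MPa (compressive)

Because both ends are immovable the net strain is zero, and the suppressed thermal strain is αΔT = 10.3×10⁻⁶ × 102 = 1050.6×10⁻⁶.
The stress required to suppress this strain is σ = Eε = 109×10³ × 1050.6×10⁻⁶ = 114.5 MPa, compressive since the member is trying to expand.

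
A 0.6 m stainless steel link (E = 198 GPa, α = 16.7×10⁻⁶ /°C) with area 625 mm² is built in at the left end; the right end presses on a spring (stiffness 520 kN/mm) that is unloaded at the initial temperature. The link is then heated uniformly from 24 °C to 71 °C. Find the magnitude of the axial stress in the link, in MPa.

If the spring were absent the link would lengthen by αΔT L = 16.7×10⁻⁶ × 47 × 600 = 0.4709 mm.
With a force P in the spring, the elastic change of the link is PL/(AE) and that of the spring is P/k; compatibility requires their sum to equal δ_free.
P [ L/(AE) + 1/k ] = δ_free → P [ 600/(625×198×10³) + 1/(520×10³) ] = 0.4709.
P = 0.4709 / 6.772×10⁻⁶ = 69550 N.
σ = P/A = 69550/625 = 111.3 MPa.

σ ≈ 111 MPa (compressive)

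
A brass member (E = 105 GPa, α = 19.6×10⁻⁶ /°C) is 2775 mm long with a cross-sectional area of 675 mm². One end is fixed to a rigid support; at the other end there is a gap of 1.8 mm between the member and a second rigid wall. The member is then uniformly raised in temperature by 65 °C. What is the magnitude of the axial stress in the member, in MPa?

σ ≈ 65.7 MPa (compressive)

If the wall were absent the member would grow by αΔT L = 19.6×10⁻⁶ × 65 × 2775 = 3.535 mm.
After closing the 1.8 mm clearance, 3.535 − 1.8 = 1.735 mm of expansion remains to be suppressed by the wall.
That suppressed elongation corresponds to σ = E·Δ/L = 105×10³ × 1.735/2775 = 65.66 MPa.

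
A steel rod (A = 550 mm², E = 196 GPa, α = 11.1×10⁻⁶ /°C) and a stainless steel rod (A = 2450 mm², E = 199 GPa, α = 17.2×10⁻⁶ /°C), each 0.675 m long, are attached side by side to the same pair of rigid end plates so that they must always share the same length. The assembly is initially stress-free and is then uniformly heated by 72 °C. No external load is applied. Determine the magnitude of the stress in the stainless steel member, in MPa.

σ ≈ 15.8 MPa (compressive)

Equilibrium of a rigid end plate with no external load gives equal and opposite internal forces ±P in the two members. Since α_{stainless steel} > α_{steel}, heating drives the stainless steel into compression and the steel into tension.
Equating the net (thermal + elastic) strains gives |α₁ − α₂|·ΔT = P·[1/(A₁E₁) + 1/(A₂E₂)].
|α₁ − α₂|·ΔT = 6.1×10⁻⁶ × 72 = 0.0004392.
1/(A₁E₁) + 1/(A₂E₂) = 1/(550×196×10³) + 1/(2450×199×10³) = 1.133×10⁻⁸ N⁻¹.
P = 0.0004392 / 1.133×10⁻⁸ = 38770 N = 38.77 kN.
σ_{stainless steel} = P/A₂ = 38770/2450 = 15.83 MPa, compressive.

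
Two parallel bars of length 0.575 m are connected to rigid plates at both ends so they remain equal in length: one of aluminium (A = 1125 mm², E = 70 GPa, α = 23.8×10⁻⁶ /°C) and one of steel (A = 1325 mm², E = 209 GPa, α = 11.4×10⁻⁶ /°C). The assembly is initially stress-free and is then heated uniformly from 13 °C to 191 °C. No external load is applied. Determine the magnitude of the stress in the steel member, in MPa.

The aluminium has the larger α, so on heating it would change length more than the steel if both were free. The rigid plates force a common final length, so the aluminium is put into compression and the steel into tension, with equal and opposite forces P (no external load).
Equating the net (thermal + elastic) strains gives |α₁ − α₂|·ΔT = P·[1/(A₁E₁) + 1/(A₂E₂)].
|α₁ − α₂|·ΔT = 12.4×10⁻⁶ × 178 = 0.002207.
1/(A₁E₁) + 1/(A₂E₂) = 1/(1125×70×10³) + 1/(1325×209×10³) = 1.631×10⁻⁸ N⁻¹.
P = 0.002207 / 1.631×10⁻⁸ = 135300 N = 135.3 kN.
σ_{steel} = P/A₂ = 135300/1325 = 102.1 MPa, tensile.

σ ≈ 102 MPa (tensile)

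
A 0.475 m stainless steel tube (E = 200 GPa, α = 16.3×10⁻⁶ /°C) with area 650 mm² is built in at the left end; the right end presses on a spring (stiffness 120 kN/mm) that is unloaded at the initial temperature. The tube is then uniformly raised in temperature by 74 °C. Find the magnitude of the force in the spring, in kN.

P ≈ 47.8 kN

The unrestrained thermal change is αΔT L = 16.3×10⁻⁶ × 74 × 475 = 0.5729 mm.
Let P be the compressive force at the spring. The tube shortens elastically by PL/(AE) and the spring compresses by P/k; together these equal δ_free.
P [ L/(AE) + 1/k ] = δ_free → P [ 475/(650×200×10³) + 1/(120×10³) ] = 0.5729.
P = 0.5729 / 1.199×10⁻⁵ = 47800 N.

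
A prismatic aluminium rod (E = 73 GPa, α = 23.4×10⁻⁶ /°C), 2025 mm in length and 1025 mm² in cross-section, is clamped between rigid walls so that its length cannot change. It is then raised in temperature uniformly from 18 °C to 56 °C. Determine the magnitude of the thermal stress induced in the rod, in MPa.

σ ≈ 64.9 MPa (compressive)

The supports are rigid, so the total axial strain is zero. The restrained thermal strain is ε = αΔT = 23.4×10⁻⁶ × 38 = 889.2×10⁻⁶.
Hence σ = E·αΔT = 73×10³ × 889.2×10⁻⁶ = 64.91 MPa, compressive.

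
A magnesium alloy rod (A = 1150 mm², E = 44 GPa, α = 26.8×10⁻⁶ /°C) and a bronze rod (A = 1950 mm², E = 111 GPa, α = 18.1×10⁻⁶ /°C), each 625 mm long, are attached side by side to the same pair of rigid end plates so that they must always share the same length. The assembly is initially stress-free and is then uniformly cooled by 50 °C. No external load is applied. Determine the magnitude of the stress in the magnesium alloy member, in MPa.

Both members must finish at the same length. With the larger α, the magnesium alloy tends to over-contract; the plates restrain it, putting the magnesium alloy in tension and the bronze in compression. With no external load the two internal forces are equal and opposite, magnitude P.
Compatibility of the two members (thermal + elastic change equal): (α₁ − α₂)ΔT = P·[1/(A₁E₁) + 1/(A₂E₂)].
|α₁ − α₂|·ΔT = 8.7×10⁻⁶ × 50 = 0.000435.
1/(A₁E₁) + 1/(A₂E₂) = 1/(1150×44×10³) + 1/(1950×111×10³) = 2.438×10⁻⁸ N⁻¹.
P = 0.000435 / 2.438×10⁻⁸ = 17840 N = 17.84 kN.
σ_{magnesium alloy} = P/A₁ = 17840/1150 = 15.51 MPa, tensile.

σ ≈ 15.5 MPa (tensile)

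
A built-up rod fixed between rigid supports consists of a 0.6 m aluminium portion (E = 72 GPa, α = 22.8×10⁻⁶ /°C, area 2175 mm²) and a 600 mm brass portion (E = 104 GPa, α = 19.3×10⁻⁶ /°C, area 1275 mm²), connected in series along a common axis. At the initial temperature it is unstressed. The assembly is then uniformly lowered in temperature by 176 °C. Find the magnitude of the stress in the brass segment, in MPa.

Free thermal contraction of the whole bar: Σ αᵢΔT Lᵢ = 22.8×10⁻⁶×176×600 + 19.3×10⁻⁶×176×600 = 4.446 mm.
The rigid supports impose zero overall length change; the single axial force P common to all segments must satisfy P Σ Lᵢ/(AᵢEᵢ) = δ_free.
The series flexibility is Σ Lᵢ/(AᵢEᵢ) = 600/(2175×72×10³) + 600/(1275×104×10³) = 8.356×10⁻⁶ mm/N.
P = 4.446 / 8.356×10⁻⁶ = 532000 N = 532 kN, tensile.
σ_{brass} = P / A = 532000 / 1275 = 417.3 MPa.

σ ≈ 417 MPa (tensile)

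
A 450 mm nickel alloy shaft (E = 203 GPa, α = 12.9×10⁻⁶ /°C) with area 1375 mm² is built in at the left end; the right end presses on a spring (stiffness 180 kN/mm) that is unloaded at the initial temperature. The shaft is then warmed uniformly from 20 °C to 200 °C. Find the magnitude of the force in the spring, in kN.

If the spring were absent the shaft would lengthen by αΔT L = 12.9×10⁻⁶ × 180 × 450 = 1.045 mm.
Let P be the compressive force at the spring. The shaft shortens elastically by PL/(AE) and the spring compresses by P/k; together these equal δ_free.
P [ L/(AE) + 1/k ] = δ_free → P [ 450/(1375×203×10³) + 1/(180×10³) ] = 1.045.
P = 1.045 / 7.168×10⁻⁶ = 145800 N.

P ≈ 146 kN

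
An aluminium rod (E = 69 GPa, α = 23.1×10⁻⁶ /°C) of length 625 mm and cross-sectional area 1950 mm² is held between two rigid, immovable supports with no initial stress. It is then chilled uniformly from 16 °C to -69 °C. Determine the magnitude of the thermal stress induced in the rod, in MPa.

σ ≈ 135 MPa (tensile)

Because both ends are immovable the net strain is zero, and the suppressed thermal strain is αΔT = 23.1×10⁻⁶ × 85 = 1963.5×10⁻⁶.
The stress required to suppress this strain is σ = Eε = 69×10³ × 1963.5×10⁻⁶ = 135.5 MPa, tensile since the rod is trying to contract.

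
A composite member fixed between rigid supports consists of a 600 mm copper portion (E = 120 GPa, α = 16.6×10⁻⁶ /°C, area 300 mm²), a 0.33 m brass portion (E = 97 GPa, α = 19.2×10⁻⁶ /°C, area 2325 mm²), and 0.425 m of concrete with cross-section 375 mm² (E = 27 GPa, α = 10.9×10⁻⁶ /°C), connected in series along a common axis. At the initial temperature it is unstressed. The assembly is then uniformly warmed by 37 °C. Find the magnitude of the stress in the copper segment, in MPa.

Free thermal expansion of the whole bar: Σ αᵢΔT Lᵢ = 16.6×10⁻⁶×37×600 + 19.2×10⁻⁶×37×330 + 10.9×10⁻⁶×37×425 = 0.7744 mm.
The rigid supports impose zero overall length change; the single axial force P common to all segments must satisfy P Σ Lᵢ/(AᵢEᵢ) = δ_free.
Σ Lᵢ/(AᵢEᵢ) = 600/(300×120×10³) + 330/(2325×97×10³) + 425/(375×27×10³) = 6.011×10⁻⁵ mm/N.
P = 0.7744 / 6.011×10⁻⁵ = 12880 N = 12.88 kN, compressive.
σ_{copper} = P / A = 12880 / 300 = 42.94 MPa.

σ ≈ 42.9 MPa (compressive)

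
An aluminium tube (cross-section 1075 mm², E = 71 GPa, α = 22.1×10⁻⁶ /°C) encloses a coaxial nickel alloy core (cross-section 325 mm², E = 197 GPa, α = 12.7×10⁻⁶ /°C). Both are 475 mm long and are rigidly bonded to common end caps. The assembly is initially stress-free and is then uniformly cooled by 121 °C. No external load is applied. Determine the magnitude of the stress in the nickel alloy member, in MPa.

σ ≈ 122 MPa (compressive)

Equilibrium of a rigid end plate with no external load gives equal and opposite internal forces ±P in the two members. Since α_{aluminium} > α_{nickel alloy}, cooling drives the aluminium into tension and the nickel alloy into compression.
Compatibility of the two members (thermal + elastic change equal): (α₁ − α₂)ΔT = P·[1/(A₁E₁) + 1/(A₂E₂)].
|α₁ − α₂|·ΔT = 9.4×10⁻⁶ × 121 = 0.001137.
1/(A₁E₁) + 1/(A₂E₂) = 1/(1075×71×10³) + 1/(325×197×10³) = 2.872×10⁻⁸ N⁻¹.
So P = 0.001137 / 2.872×10⁻⁸ = 39.6 kN.
σ_{nickel alloy} = P/A₂ = 39600/325 = 121.9 MPa, compressive.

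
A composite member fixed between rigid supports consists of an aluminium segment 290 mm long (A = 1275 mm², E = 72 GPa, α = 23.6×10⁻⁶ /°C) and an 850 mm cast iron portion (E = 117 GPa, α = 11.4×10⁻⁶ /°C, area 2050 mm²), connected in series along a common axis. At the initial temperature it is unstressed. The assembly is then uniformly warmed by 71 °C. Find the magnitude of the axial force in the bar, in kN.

P ≈ 175 kN (compressive)

If the supports were absent, the total length change would be Σ αᵢΔT Lᵢ = 23.6×10⁻⁶×71×290 + 11.4×10⁻⁶×71×850 = 1.174 mm.
The rigid supports impose zero overall length change; the single axial force P common to all segments must satisfy P Σ Lᵢ/(AᵢEᵢ) = δ_free.
Σ Lᵢ/(AᵢEᵢ) = 290/(1275×72×10³) + 850/(2050×117×10³) = 6.703×10⁻⁶ mm/N.
So P = 1.174 / 6.703×10⁻⁶ = 175.1 kN, compressive.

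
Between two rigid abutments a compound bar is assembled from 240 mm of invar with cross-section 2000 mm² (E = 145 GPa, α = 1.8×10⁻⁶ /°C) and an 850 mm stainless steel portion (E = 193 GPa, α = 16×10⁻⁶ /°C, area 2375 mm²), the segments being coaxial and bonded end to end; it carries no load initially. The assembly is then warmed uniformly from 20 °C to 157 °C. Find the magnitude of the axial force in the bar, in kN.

If the supports were absent, the total length change would be Σ αᵢΔT Lᵢ = 1.8×10⁻⁶×137×240 + 16×10⁻⁶×137×850 = 1.922 mm.
The rigid supports impose zero overall length change; the single axial force P common to all segments must satisfy P Σ Lᵢ/(AᵢEᵢ) = δ_free.
The series flexibility is Σ Lᵢ/(AᵢEᵢ) = 240/(2000×145×10³) + 850/(2375×193×10³) = 2.682×10⁻⁶ mm/N.
P = 1.922 / 2.682×10⁻⁶ = 716800 N = 716.8 kN, compressive.

P ≈ 717 kN (compressive)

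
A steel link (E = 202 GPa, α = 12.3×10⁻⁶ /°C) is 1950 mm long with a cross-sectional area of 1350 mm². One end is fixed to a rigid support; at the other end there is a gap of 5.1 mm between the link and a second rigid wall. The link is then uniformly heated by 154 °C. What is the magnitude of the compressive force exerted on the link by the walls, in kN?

P ≈ 0 kN

If the wall were absent the link would grow by αΔT L = 12.3×10⁻⁶ × 154 × 1950 = 3.694 mm.
This is smaller than the 5.1 mm clearance, so the link expands freely without reaching the stop — the stress is zero.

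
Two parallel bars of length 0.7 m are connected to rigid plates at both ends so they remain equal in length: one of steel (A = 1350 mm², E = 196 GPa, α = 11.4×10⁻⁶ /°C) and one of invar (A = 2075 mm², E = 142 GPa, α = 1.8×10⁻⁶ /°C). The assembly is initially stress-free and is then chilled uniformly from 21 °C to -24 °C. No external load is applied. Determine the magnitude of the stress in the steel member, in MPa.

Both members must finish at the same length. With the larger α, the steel tends to over-contract; the plates restrain it, putting the steel in tension and the invar in compression. With no external load the two internal forces are equal and opposite, magnitude P.
Equating the net (thermal + elastic) strains gives |α₁ − α₂|·ΔT = P·[1/(A₁E₁) + 1/(A₂E₂)].
|α₁ − α₂|·ΔT = 9.6×10⁻⁶ × 45 = 0.000432.
1/(A₁E₁) + 1/(A₂E₂) = 1/(1350×196×10³) + 1/(2075×142×10³) = 7.173×10⁻⁹ N⁻¹.
So P = 0.000432 / 7.173×10⁻⁹ = 60.22 kN.
σ_{steel} = P/A₁ = 60220/1350 = 44.61 MPa, tensile.

σ ≈ 44.6 MPa (tensile)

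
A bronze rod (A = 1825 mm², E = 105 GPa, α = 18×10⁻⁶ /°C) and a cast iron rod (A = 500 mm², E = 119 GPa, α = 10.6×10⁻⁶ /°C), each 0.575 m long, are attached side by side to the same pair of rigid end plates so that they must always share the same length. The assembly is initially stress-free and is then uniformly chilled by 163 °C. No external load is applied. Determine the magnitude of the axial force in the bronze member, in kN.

P ≈ 54.8 kN (tensile in the bronze)

Both members must finish at the same length. With the larger α, the bronze tends to over-contract; the plates restrain it, putting the bronze in tension and the cast iron in compression. With no external load the two internal forces are equal and opposite, magnitude P.
Setting the final lengths equal and cancelling L: (α₁ − α₂)ΔT = P/(A₁E₁) + P/(A₂E₂).
|α₁ − α₂|·ΔT = 7.4×10⁻⁶ × 163 = 0.001206.
1/(A₁E₁) + 1/(A₂E₂) = 1/(1825×105×10³) + 1/(500×119×10³) = 2.203×10⁻⁸ N⁻¹.
P = 0.001206 / 2.203×10⁻⁸ = 54760 N = 54.76 kN.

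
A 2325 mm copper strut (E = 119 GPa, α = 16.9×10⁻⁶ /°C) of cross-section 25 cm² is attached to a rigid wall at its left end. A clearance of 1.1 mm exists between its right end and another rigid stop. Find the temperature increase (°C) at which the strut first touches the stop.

ΔT ≈ 28 °C

The gap closes when αΔT L = 1.1 mm, since the strut is still unstressed at that instant.
ΔT = 1.1 / (16.9×10⁻⁶ × 2325) = 28 °C.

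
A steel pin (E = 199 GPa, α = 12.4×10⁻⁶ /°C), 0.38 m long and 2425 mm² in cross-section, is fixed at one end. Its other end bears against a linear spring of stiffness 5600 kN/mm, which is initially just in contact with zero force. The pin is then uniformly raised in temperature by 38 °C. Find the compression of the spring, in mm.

δ ≈ 0.0331 mm

The unrestrained thermal change is αΔT L = 12.4×10⁻⁶ × 38 × 380 = 0.1791 mm.
Let P be the compressive force at the spring. The pin shortens elastically by PL/(AE) and the spring compresses by P/k; together these equal δ_free.
So P = δ_free / [L/(AE) + 1/k] = 0.1791 / [ 380/(2425×199×10³) + 1/(5600×10³) ].
P = 0.1791 / 9.66×10⁻⁷ = 185400 N.
Spring compression = P/k = 185400/(5600×10³) = 0.0331 mm.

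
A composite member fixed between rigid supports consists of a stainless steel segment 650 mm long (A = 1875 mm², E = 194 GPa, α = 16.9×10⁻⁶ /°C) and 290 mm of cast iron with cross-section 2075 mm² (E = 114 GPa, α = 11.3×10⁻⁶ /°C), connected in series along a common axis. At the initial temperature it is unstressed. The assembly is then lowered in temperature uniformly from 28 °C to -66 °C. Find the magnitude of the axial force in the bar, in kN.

P ≈ 445 kN (tensile)

Free thermal contraction of the whole bar: Σ αᵢΔT Lᵢ = 16.9×10⁻⁶×94×650 + 11.3×10⁻⁶×94×290 = 1.341 mm.
The rigid supports impose zero overall length change; the single axial force P common to all segments must satisfy P Σ Lᵢ/(AᵢEᵢ) = δ_free.
Σ Lᵢ/(AᵢEᵢ) = 650/(1875×194×10³) + 290/(2075×114×10³) = 3.013×10⁻⁶ mm/N.
P = 1.341 / 3.013×10⁻⁶ = 445000 N = 445 kN, tensile.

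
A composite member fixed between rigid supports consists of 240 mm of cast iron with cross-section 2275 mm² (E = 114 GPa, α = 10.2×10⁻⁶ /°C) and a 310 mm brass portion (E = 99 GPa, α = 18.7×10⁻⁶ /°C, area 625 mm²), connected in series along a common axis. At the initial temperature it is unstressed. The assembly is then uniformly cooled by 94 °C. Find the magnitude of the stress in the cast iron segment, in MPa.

If the supports were absent, the total length change would be Σ αᵢΔT Lᵢ = 10.2×10⁻⁶×94×240 + 18.7×10⁻⁶×94×310 = 0.775 mm.
The rigid supports impose zero overall length change; the single axial force P common to all segments must satisfy P Σ Lᵢ/(AᵢEᵢ) = δ_free.
Σ Lᵢ/(AᵢEᵢ) = 240/(2275×114×10³) + 310/(625×99×10³) = 5.935×10⁻⁶ mm/N.
P = 0.775 / 5.935×10⁻⁶ = 130600 N = 130.6 kN, tensile.
σ_{cast iron} = P / A = 130600 / 2275 = 57.4 MPa.

σ ≈ 57.4 MPa (tensile)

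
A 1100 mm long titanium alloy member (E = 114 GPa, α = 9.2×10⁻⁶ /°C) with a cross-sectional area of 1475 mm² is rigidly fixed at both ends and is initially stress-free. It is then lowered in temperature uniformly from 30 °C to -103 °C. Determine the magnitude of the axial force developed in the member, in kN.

P ≈ 206 kN (tensile)

The ends cannot move, so σ = EαΔT = 114×10³ × 9.2×10⁻⁶ × 133 = 139.5 MPa.
P = AEαΔT = 1475 × 114×10³ × 9.2×10⁻⁶ × 133 = 205.7 kN (tensile).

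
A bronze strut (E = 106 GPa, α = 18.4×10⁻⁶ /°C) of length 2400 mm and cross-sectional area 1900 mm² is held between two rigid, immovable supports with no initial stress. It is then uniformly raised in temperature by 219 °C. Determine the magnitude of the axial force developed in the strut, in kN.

P ≈ 812 kN (compressive)

With zero net strain, σ = E·αΔT = 106 GPa × 18.4×10⁻⁶ × 219 = 427.1 MPa.
Axial force P = σA = 427.1 × 1900 = 811600 N = 811.6 kN, compressive.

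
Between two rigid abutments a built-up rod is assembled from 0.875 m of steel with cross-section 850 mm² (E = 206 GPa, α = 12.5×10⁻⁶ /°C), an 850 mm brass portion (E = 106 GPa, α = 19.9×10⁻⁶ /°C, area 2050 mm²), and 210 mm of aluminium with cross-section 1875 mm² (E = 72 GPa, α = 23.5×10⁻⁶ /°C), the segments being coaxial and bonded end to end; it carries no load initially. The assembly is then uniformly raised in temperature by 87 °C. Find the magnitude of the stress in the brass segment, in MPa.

If the supports were absent, the total length change would be Σ αᵢΔT Lᵢ = 12.5×10⁻⁶×87×875 + 19.9×10⁻⁶×87×850 + 23.5×10⁻⁶×87×210 = 2.853 mm.
The rigid supports impose zero overall length change; the single axial force P common to all segments must satisfy P Σ Lᵢ/(AᵢEᵢ) = δ_free.
The series flexibility is Σ Lᵢ/(AᵢEᵢ) = 875/(850×206×10³) + 850/(2050×106×10³) + 210/(1875×72×10³) = 1.046×10⁻⁵ mm/N.
P = 2.853 / 1.046×10⁻⁵ = 272600 N = 272.6 kN, compressive.
σ_{brass} = P / A = 272600 / 2050 = 133 MPa.

σ ≈ 133 MPa (compressive)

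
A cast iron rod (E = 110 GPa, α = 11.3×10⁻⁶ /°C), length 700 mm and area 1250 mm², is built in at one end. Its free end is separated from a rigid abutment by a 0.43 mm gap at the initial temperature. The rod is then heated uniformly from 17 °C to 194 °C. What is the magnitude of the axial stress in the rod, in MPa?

σ ≈ 152 MPa (compressive)

Free thermal elongation = αΔT L = 11.3×10⁻⁶ × 177 × 700 = 1.4 mm.
The gap closes (δ_free > 0.43 mm) and the wall then resists a further 1.4 − 0.43 = 0.9701 mm of expansion.
Compatibility: PL/(AE) = 0.9701 mm, so σ = P/A = E × (0.9701/700) = 152.4 MPa.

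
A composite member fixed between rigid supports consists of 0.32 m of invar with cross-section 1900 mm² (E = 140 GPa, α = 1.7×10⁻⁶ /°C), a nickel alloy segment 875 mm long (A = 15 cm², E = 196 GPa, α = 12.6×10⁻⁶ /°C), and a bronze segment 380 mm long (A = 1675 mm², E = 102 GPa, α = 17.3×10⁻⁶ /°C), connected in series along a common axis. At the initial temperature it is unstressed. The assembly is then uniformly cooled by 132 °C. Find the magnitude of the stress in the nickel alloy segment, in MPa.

σ ≈ 249 MPa (tensile)

With the walls removed the bar would change length by δ_free = Σ αᵢΔT Lᵢ = 1.7×10⁻⁶×132×320 + 12.6×10⁻⁶×132×875 + 17.3×10⁻⁶×132×380 = 2.395 mm.
The rigid supports impose zero overall length change; the single axial force P common to all segments must satisfy P Σ Lᵢ/(AᵢEᵢ) = δ_free.
The series flexibility is Σ Lᵢ/(AᵢEᵢ) = 320/(1900×140×10³) + 875/(1500×196×10³) + 380/(1675×102×10³) = 6.403×10⁻⁶ mm/N.
P = 2.395 / 6.403×10⁻⁶ = 374000 N = 374 kN, tensile.
σ_{nickel alloy} = P / A = 374000 / 1500 = 249.3 MPa.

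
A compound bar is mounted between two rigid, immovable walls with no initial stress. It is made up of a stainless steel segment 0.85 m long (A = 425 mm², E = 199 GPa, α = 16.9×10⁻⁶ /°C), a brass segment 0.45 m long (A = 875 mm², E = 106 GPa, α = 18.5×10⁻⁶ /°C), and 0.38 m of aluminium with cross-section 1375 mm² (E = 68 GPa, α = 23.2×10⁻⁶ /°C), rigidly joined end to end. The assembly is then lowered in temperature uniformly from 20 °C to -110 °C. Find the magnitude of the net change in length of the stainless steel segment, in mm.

If the supports were absent, the total length change would be Σ αᵢΔT Lᵢ = 16.9×10⁻⁶×130×850 + 18.5×10⁻⁶×130×450 + 23.2×10⁻⁶×130×380 = 4.096 mm.
The rigid supports impose zero overall length change; the single axial force P common to all segments must satisfy P Σ Lᵢ/(AᵢEᵢ) = δ_free.
The series flexibility is Σ Lᵢ/(AᵢEᵢ) = 850/(425×199×10³) + 450/(875×106×10³) + 380/(1375×68×10³) = 1.897×10⁻⁵ mm/N.
Hence P = δ_free / Σ(L/AE) = 4.096/1.897×10⁻⁵ = 216 kN (tensile).
For the stainless steel segment, free thermal change = 16.9×10⁻⁶×130×850 = 1.867 mm and elastic change from P = 216000×850/(425×199×10³) = 2.17 mm; these oppose, so the net change is 0.303 mm (segment lengthens).

|ΔL| ≈ 0.303 mm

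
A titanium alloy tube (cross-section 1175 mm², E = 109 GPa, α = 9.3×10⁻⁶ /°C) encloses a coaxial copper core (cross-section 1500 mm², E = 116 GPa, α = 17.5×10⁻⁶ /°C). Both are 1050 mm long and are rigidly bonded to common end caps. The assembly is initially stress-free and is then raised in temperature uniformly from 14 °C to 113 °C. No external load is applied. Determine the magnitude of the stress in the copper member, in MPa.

σ ≈ 39.9 MPa (compressive)

Equilibrium of a rigid end plate with no external load gives equal and opposite internal forces ±P in the two members. Since α_{copper} > α_{titanium alloy}, heating drives the copper into compression and the titanium alloy into tension.
Compatibility of the two members (thermal + elastic change equal): (α₁ − α₂)ΔT = P·[1/(A₁E₁) + 1/(A₂E₂)].
|α₁ − α₂|·ΔT = 8.2×10⁻⁶ × 99 = 0.0008118.
1/(A₁E₁) + 1/(A₂E₂) = 1/(1175×109×10³) + 1/(1500×116×10³) = 1.356×10⁻⁸ N⁻¹.
P = 0.0008118 / 1.356×10⁻⁸ = 59890 N = 59.89 kN.
σ_{copper} = P/A₂ = 59890/1500 = 39.93 MPa, compressive.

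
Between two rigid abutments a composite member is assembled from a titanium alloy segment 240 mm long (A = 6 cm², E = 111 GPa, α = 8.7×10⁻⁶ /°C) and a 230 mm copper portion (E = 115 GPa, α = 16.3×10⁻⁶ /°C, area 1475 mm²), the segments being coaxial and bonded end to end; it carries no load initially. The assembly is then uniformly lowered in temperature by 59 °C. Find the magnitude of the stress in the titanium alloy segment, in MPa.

If the supports were absent, the total length change would be Σ αᵢΔT Lᵢ = 8.7×10⁻⁶×59×240 + 16.3×10⁻⁶×59×230 = 0.3444 mm.
The walls prevent any net length change, so an axial force P (same in every segment) develops. Compatibility: P · Σ Lᵢ/(AᵢEᵢ) = δ_free.
Σ Lᵢ/(AᵢEᵢ) = 240/(600×111×10³) + 230/(1475×115×10³) = 4.96×10⁻⁶ mm/N.
So P = 0.3444 / 4.96×10⁻⁶ = 69.44 kN, tensile.
σ_{titanium alloy} = P / A = 69440 / 600 = 115.7 MPa.

σ ≈ 116 MPa (tensile)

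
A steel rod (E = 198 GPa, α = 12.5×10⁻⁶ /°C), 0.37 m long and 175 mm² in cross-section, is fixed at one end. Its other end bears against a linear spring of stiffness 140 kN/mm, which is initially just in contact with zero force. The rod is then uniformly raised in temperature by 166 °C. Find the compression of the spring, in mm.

δ ≈ 0.308 mm

The unrestrained thermal change is αΔT L = 12.5×10⁻⁶ × 166 × 370 = 0.7678 mm.
With a force P in the spring, the elastic change of the rod is PL/(AE) and that of the spring is P/k; compatibility requires their sum to equal δ_free.
P [ L/(AE) + 1/k ] = δ_free → P [ 370/(175×198×10³) + 1/(140×10³) ] = 0.7678.
P = 0.7678 / 1.782×10⁻⁵ = 43080 N.
Spring compression = P/k = 43080/(140×10³) = 0.3077 mm.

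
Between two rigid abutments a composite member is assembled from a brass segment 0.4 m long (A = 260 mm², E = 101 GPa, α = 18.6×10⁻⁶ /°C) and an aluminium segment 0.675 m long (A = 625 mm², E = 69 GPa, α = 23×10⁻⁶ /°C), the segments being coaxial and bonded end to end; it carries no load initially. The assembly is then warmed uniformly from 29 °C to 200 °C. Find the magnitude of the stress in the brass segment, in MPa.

Free thermal expansion of the whole bar: Σ αᵢΔT Lᵢ = 18.6×10⁻⁶×171×400 + 23×10⁻⁶×171×675 = 3.927 mm.
The walls prevent any net length change, so an axial force P (same in every segment) develops. Compatibility: P · Σ Lᵢ/(AᵢEᵢ) = δ_free.
The series flexibility is Σ Lᵢ/(AᵢEᵢ) = 400/(260×101×10³) + 675/(625×69×10³) = 3.088×10⁻⁵ mm/N.
Hence P = δ_free / Σ(L/AE) = 3.927/3.088×10⁻⁵ = 127.2 kN (compressive).
σ_{brass} = P / A = 127200 / 260 = 489 MPa.

σ ≈ 489 MPa (compressive)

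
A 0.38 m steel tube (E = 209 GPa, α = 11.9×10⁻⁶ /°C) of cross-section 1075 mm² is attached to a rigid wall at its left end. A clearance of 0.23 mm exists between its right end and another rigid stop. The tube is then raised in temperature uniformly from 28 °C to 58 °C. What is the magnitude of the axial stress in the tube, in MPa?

Free thermal elongation = αΔT L = 11.9×10⁻⁶ × 30 × 380 = 0.1357 mm.
This is smaller than the 0.23 mm clearance, so the tube expands freely without reaching the stop — the stress is zero.

σ ≈ 0 MPa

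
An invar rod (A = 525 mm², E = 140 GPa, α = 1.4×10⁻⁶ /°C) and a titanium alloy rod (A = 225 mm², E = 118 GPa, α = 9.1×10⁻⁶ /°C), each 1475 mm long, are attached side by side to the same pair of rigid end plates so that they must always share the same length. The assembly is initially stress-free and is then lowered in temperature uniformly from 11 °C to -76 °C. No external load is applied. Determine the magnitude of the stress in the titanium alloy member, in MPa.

Both members must finish at the same length. With the larger α, the titanium alloy tends to over-contract; the plates restrain it, putting the titanium alloy in tension and the invar in compression. With no external load the two internal forces are equal and opposite, magnitude P.
Compatibility of the two members (thermal + elastic change equal): (α₁ − α₂)ΔT = P·[1/(A₁E₁) + 1/(A₂E₂)].
|α₁ − α₂|·ΔT = 7.7×10⁻⁶ × 87 = 0.0006699.
1/(A₁E₁) + 1/(A₂E₂) = 1/(525×140×10³) + 1/(225×118×10³) = 5.127×10⁻⁸ N⁻¹.
So P = 0.0006699 / 5.127×10⁻⁸ = 13.07 kN.
σ_{titanium alloy} = P/A₂ = 13070/225 = 58.07 MPa, tensile.

σ ≈ 58.1 MPa (tensile)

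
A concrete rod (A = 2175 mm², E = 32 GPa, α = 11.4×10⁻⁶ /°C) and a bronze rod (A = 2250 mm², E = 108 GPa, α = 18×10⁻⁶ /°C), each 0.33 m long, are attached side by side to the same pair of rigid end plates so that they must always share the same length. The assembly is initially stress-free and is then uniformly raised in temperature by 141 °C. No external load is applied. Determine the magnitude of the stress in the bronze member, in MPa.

σ ≈ 22.4 MPa (compressive)

Equilibrium of a rigid end plate with no external load gives equal and opposite internal forces ±P in the two members. Since α_{bronze} > α_{concrete}, heating drives the bronze into compression and the concrete into tension.
Equating the net (thermal + elastic) strains gives |α₁ − α₂|·ΔT = P·[1/(A₁E₁) + 1/(A₂E₂)].
|α₁ − α₂|·ΔT = 6.6×10⁻⁶ × 141 = 0.0009306.
1/(A₁E₁) + 1/(A₂E₂) = 1/(2175×32×10³) + 1/(2250×108×10³) = 1.848×10⁻⁸ N⁻¹.
So P = 0.0009306 / 1.848×10⁻⁸ = 50.35 kN.
σ_{bronze} = P/A₂ = 50350/2250 = 22.38 MPa, compressive.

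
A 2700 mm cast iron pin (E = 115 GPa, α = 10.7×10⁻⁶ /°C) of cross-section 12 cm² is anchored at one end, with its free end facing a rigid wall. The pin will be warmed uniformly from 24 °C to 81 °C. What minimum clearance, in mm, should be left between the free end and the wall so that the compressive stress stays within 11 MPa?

With no wall the pin would lengthen by αΔT L = 10.7×10⁻⁶ × 57 × 2700 = 1.647 mm.
A stress of 11 MPa corresponds to the wall pushing the pin back by σL/E = 11×2700/(115×10³) = 0.2583 mm.
So the gap has to take up the difference, g_min = δ_free − σL/E = 1.647 − 0.2583 = 1.388 mm.

g ≈ 1.39 mm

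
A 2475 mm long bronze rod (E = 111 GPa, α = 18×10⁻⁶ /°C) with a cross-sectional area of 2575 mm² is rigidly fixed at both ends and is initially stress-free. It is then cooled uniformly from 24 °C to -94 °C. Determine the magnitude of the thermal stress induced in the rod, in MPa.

Because both ends are immovable the net strain is zero, and the suppressed thermal strain is αΔT = 18×10⁻⁶ × 118 = 2124×10⁻⁶.
σ = EαΔT = 111×10³ × 18×10⁻⁶ × 118 = 235.8 MPa (tensile; the rod is trying to contract).

σ ≈ 236 MPa (tensile)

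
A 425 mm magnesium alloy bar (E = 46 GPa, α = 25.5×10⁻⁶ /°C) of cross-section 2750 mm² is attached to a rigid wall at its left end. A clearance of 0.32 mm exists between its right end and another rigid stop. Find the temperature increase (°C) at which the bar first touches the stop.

ΔT ≈ 29.5 °C

The gap closes when αΔT L = 0.32 mm, since the bar is still unstressed at that instant.
ΔT = 0.32 / (25.5×10⁻⁶ × 425) = 29.53 °C.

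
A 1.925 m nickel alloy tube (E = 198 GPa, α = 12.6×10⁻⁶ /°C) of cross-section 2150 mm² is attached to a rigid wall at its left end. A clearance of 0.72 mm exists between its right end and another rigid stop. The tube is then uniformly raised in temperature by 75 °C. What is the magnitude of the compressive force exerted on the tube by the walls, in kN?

P ≈ 243 kN

If the wall were absent the tube would grow by αΔT L = 12.6×10⁻⁶ × 75 × 1925 = 1.819 mm.
The gap closes (δ_free > 0.72 mm) and the wall then resists a further 1.819 − 0.72 = 1.099 mm of expansion.
That suppressed elongation corresponds to σ = E·Δ/L = 198×10³ × 1.099/1925 = 113.1 MPa.
Force on the wall = σA = 113.1 × 2150 mm² = 243.1 kN.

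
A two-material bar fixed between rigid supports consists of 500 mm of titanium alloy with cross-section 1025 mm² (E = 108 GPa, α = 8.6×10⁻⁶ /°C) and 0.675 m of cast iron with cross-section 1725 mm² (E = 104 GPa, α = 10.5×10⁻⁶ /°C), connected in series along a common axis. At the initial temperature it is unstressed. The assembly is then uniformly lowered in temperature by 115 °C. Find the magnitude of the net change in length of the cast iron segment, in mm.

|ΔL| ≈ 0.22 mm

If the supports were absent, the total length change would be Σ αᵢΔT Lᵢ = 8.6×10⁻⁶×115×500 + 10.5×10⁻⁶×115×675 = 1.31 mm.
The rigid supports impose zero overall length change; the single axial force P common to all segments must satisfy P Σ Lᵢ/(AᵢEᵢ) = δ_free.
The series flexibility is Σ Lᵢ/(AᵢEᵢ) = 500/(1025×108×10³) + 675/(1725×104×10³) = 8.279×10⁻⁶ mm/N.
Hence P = δ_free / Σ(L/AE) = 1.31/8.279×10⁻⁶ = 158.2 kN (tensile).
For the cast iron segment, free thermal change = 10.5×10⁻⁶×115×675 = 0.8151 mm and elastic change from P = 158200×675/(1725×104×10³) = 0.5951 mm; these oppose, so the net change is 0.22 mm (segment shortens).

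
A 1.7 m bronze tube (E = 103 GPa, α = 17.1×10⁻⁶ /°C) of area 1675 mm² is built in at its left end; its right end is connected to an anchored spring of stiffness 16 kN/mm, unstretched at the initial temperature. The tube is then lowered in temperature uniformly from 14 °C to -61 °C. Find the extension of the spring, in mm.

Free thermal contraction: δ_free = αΔT L = 17.1×10⁻⁶ × 75 × 1700 = 2.18 mm.
With a force P in the spring, the elastic change of the tube is PL/(AE) and that of the spring is P/k; compatibility requires their sum to equal δ_free.
P [ L/(AE) + 1/k ] = δ_free → P [ 1700/(1675×103×10³) + 1/(16×10³) ] = 2.18.
P = 2.18 / 7.235×10⁻⁵ = 30130 N.
Spring extension = P/k = 30130/(16×10³) = 1.883 mm.

δ ≈ 1.88 mm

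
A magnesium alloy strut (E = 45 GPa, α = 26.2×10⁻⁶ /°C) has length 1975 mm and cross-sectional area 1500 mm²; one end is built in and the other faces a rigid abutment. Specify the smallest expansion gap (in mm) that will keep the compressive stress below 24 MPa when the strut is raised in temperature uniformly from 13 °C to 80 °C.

g ≈ 2.41 mm

Free expansion if unrestrained: δ_free = αΔT L = 26.2×10⁻⁶ × 67 × 1975 = 3.467 mm.
At the allowable stress the elastic shortening the wall may impose is σL/E = 24 × 1975 / (45×10³) = 1.053 mm.
The gap must absorb the remainder: g_min = 3.467 − 1.053 = 2.414 mm.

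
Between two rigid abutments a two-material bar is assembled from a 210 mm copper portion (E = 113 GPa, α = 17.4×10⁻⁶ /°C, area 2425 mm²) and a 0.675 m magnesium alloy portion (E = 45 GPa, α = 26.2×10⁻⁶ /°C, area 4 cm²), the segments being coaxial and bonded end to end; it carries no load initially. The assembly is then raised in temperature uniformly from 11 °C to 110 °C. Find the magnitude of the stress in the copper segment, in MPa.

σ ≈ 22.8 MPa (compressive)

Free thermal expansion of the whole bar: Σ αᵢΔT Lᵢ = 17.4×10⁻⁶×99×210 + 26.2×10⁻⁶×99×675 = 2.113 mm.
The rigid supports impose zero overall length change; the single axial force P common to all segments must satisfy P Σ Lᵢ/(AᵢEᵢ) = δ_free.
Σ Lᵢ/(AᵢEᵢ) = 210/(2425×113×10³) + 675/(400×45×10³) = 3.827×10⁻⁵ mm/N.
P = 2.113 / 3.827×10⁻⁵ = 55210 N = 55.21 kN, compressive.
σ_{copper} = P / A = 55210 / 2425 = 22.77 MPa.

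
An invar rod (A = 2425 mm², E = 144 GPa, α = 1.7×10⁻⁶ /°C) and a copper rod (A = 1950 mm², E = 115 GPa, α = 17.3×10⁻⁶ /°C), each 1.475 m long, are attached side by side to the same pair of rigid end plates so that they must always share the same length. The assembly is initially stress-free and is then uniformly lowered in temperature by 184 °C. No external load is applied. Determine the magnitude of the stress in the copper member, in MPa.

σ ≈ 201 MPa (tensile)

The copper has the larger α, so on cooling it would change length more than the invar if both were free. The rigid plates force a common final length, so the copper is put into tension and the invar into compression, with equal and opposite forces P (no external load).
Equating the net (thermal + elastic) strains gives |α₁ − α₂|·ΔT = P·[1/(A₁E₁) + 1/(A₂E₂)].
|α₁ − α₂|·ΔT = 15.6×10⁻⁶ × 184 = 0.00287.
1/(A₁E₁) + 1/(A₂E₂) = 1/(2425×144×10³) + 1/(1950×115×10³) = 7.323×10⁻⁹ N⁻¹.
P = 0.00287 / 7.323×10⁻⁹ = 392000 N = 392 kN.
σ_{copper} = P/A₂ = 392000/1950 = 201 MPa, tensile.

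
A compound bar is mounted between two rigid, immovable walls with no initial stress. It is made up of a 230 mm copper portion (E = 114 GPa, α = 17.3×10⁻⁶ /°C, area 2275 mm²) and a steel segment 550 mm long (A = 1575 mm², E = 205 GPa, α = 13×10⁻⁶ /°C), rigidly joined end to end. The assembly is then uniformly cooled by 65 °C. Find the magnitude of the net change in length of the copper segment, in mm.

If the supports were absent, the total length change would be Σ αᵢΔT Lᵢ = 17.3×10⁻⁶×65×230 + 13×10⁻⁶×65×550 = 0.7234 mm.
Since the ends are fixed, an axial force P builds up, equal in every segment, with P · Σ Lᵢ/(AᵢEᵢ) = δ_free.
The series flexibility is Σ Lᵢ/(AᵢEᵢ) = 230/(2275×114×10³) + 550/(1575×205×10³) = 2.59×10⁻⁶ mm/N.
So P = 0.7234 / 2.59×10⁻⁶ = 279.3 kN, tensile.
For the copper segment, free thermal change = 17.3×10⁻⁶×65×230 = 0.2586 mm and elastic change from P = 279300×230/(2275×114×10³) = 0.2477 mm; these oppose, so the net change is 0.011 mm (segment shortens).

|ΔL| ≈ 0.011 mm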